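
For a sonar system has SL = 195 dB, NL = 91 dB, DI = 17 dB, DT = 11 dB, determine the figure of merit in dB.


110 dB


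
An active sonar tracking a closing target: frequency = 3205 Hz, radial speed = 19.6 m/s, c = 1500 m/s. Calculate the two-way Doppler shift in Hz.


83.76 Hz


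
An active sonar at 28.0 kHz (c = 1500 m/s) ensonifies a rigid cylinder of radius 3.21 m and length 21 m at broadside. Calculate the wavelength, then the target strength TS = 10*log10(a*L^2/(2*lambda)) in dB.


Step 1: lambda = c/f = 1500/28000 = 0.05357 m
Step 2: TS = 10*log10(a*L^2/(2*lambda)) = 10*log10(3.21*21^2/(2*0.05357)) = 41.21

41.21 dB


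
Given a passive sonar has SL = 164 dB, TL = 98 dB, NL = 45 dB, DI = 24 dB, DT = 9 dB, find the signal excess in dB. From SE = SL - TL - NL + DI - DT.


SE = SL - TL - NL + DI - DT = 164 - 98 - 45 + 24 - 9 = 36

36 dB


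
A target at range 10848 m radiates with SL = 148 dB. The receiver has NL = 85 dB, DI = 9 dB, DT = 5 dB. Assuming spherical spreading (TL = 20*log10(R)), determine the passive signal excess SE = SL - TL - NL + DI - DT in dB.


Step 1: TL = 20*log10(10848) = 80.71 dB
Step 2: SE = 148 - 80.71 - 85 + 9 - 5 = -13.71

-13.71 dB


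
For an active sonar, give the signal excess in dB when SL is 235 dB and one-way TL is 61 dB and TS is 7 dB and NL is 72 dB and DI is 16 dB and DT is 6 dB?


SE = SL - 2*TL + TS - NL + DI - DT = 235 - 2*61 + (7) - 72 + 16 - 6 = 58

58 dB


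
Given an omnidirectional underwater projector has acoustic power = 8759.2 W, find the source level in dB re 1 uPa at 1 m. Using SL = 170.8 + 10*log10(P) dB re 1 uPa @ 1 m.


SL = 170.8 + 10*log10(8759.2) = 170.8 + 39.42 = 210.22

210.22 dB


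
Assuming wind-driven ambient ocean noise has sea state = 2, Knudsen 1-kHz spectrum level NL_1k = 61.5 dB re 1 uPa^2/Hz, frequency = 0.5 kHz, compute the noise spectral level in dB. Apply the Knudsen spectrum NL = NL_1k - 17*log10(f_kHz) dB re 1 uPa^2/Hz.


66.62 dB


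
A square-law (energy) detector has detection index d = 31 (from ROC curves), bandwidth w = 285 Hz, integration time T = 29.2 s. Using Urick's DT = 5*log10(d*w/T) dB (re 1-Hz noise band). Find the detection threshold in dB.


DT = 5*log10(d*w/T) = 5*log10(31 * 285 / 29.2) = 5*log10(302.57) = 12.4

12.4 dB


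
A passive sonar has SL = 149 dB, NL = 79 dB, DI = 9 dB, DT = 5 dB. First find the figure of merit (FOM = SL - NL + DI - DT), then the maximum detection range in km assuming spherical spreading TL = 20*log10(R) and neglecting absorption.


Step 1: FOM = SL - NL + DI - DT = 149 - 79 + 9 - 5 = 74 dB
Step 2: at max range FOM = TL = 20*log10(R), so R = 10^(74/20) = 5011.87 m = 5.01 km

5.01 km


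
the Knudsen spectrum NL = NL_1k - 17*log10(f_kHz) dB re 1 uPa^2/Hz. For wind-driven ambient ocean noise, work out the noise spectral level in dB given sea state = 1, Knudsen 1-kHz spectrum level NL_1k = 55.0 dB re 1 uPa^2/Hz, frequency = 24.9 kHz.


31.26 dB


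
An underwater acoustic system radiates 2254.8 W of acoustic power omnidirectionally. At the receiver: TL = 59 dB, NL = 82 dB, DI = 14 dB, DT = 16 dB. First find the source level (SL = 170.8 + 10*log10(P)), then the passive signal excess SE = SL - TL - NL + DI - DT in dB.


Step 1: SL = 170.8 + 10*log10(2254.8) = 204.33 dB
Step 2: SE = SL - TL - NL + DI - DT = 204.33 - 59 - 82 + 14 - 16 = 61.33

61.33 dB


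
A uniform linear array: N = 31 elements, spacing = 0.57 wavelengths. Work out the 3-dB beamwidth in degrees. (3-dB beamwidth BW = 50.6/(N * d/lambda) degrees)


BW = 50.6 / (31 * 0.57) = 50.6 / 17.67 = 2.86

2.86 deg


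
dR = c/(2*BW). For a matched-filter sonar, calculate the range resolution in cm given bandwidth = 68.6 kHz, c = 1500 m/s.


dR = c/(2*BW) = 1500 / (2 * 68.6e3) = 0.0109 m = 1.09 cm

1.09 cm


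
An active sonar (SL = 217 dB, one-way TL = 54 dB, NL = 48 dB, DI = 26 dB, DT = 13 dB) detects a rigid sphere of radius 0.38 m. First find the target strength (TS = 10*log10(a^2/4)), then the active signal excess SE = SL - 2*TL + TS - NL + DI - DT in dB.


Step 1: TS = 10*log10(0.38^2/4) = -14.42 dB
Step 2: SE = SL - 2*TL + TS - NL + DI - DT = 217 - 2*54 + (-14.42) - 48 + 26 - 13 = 59.58

59.58 dB


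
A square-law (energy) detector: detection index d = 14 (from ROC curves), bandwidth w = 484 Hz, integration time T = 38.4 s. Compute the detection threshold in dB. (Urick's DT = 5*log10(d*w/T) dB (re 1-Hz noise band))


DT = 5*log10(d*w/T) = 5*log10(14 * 484 / 38.4) = 5*log10(176.46) = 11.23

11.23 dB


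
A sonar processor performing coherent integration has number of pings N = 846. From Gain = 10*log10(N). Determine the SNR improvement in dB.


29.27 dB


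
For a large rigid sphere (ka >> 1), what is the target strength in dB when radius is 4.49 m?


TS = 10*log10(4.49^2 / 4) = 10*log10(5.040025) = 7.02

7.02 dB


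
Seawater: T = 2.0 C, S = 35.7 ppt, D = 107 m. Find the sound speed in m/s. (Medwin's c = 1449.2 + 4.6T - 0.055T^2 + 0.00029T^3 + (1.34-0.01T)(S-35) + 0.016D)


c = 1449.2 + 4.6*2.0 - 0.055*2.0^2 + 0.00029*2.0^3 + (1.34 - 0.01*2.0)*(35.7 - 35) + 0.016*107 = 1460.82

1460.82 m/s


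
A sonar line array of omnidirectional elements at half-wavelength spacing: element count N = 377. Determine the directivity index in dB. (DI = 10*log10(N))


DI = 10*log10(377) = 25.76

25.76 dB


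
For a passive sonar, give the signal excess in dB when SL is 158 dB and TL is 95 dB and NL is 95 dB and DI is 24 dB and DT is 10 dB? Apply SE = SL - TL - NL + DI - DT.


SE = SL - TL - NL + DI - DT = 158 - 95 - 95 + 24 - 10 = -18

-18 dB


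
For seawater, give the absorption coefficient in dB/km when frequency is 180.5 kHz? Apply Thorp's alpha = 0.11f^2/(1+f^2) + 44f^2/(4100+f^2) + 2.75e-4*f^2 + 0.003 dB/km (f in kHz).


f^2 = 32580.25
alpha = 0.11*32580.25/(1+32580.25) + 44*32580.25/(4100+32580.25) + 2.75e-4*32580.25 + 0.003 = 48.154

48.154 dB/km


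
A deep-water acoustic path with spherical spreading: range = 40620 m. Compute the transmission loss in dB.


TL = 20*log10(40620) = 92.17

92.17 dB


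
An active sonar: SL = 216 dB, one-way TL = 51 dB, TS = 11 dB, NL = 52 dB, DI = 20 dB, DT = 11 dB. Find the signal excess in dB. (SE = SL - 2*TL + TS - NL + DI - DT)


82 dB


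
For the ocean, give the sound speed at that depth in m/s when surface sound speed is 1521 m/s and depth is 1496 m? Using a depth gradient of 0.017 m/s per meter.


c = 1521 + 0.017 * 1496 = 1546.432

1546.432 m/s


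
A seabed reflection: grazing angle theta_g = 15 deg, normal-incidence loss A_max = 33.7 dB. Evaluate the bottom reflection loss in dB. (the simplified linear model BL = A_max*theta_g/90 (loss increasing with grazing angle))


5.62 dB


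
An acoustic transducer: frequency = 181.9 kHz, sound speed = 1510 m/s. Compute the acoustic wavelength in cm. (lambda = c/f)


0.83 cm


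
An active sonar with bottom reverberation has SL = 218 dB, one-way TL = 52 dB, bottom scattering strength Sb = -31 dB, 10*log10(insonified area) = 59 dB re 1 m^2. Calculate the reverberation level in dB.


RL = SL - 2*TL + Sb + 10*log10(A) = 218 - 2*52 + (-31) + 59 = 142

142 dB


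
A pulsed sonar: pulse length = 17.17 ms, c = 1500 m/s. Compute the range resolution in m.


dR = c*tau/2 = 1500 * 17.17e-3 / 2 = 12.8775

12.8775 m


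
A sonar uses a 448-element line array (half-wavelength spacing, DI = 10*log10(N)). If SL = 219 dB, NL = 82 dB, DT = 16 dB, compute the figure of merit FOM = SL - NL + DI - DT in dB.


Step 1: DI = 10*log10(448) = 26.51 dB
Step 2: FOM = SL - NL + DI - DT = 219 - 82 + 26.51 - 16 = 147.51

147.51 dB


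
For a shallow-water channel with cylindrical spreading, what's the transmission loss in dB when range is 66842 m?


TL = 10*log10(66842) = 48.25

48.25 dB


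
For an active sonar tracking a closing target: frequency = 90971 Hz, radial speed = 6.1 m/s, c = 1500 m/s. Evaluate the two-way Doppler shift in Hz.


739.9 Hz


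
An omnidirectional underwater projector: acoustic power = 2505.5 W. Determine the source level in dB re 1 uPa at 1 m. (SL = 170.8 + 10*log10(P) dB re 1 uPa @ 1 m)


SL = 170.8 + 10*log10(2505.5) = 170.8 + 33.99 = 204.79

204.79 dB


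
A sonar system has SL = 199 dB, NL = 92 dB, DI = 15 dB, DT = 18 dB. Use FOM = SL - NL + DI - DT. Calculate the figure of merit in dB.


104 dB


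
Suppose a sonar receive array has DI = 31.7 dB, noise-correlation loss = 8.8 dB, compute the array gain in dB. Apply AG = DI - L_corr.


AG = DI - L_corr = 31.7 - 8.8 = 22.9

22.9 dB


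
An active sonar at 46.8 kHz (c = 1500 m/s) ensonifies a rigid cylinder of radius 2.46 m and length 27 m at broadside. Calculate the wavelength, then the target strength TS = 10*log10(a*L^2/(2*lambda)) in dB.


Step 1: lambda = c/f = 1500/46800 = 0.03205 m
Step 2: TS = 10*log10(a*L^2/(2*lambda)) = 10*log10(2.46*27^2/(2*0.03205)) = 44.47

44.47 dB


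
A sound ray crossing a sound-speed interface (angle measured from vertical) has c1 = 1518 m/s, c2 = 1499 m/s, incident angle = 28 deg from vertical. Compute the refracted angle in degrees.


sin(theta2) = (c2/c1)*sin(theta1) = (1499/1518)*sin(28 deg) = 0.4636
theta2 = arcsin(0.4636) = 27.62

27.62 deg


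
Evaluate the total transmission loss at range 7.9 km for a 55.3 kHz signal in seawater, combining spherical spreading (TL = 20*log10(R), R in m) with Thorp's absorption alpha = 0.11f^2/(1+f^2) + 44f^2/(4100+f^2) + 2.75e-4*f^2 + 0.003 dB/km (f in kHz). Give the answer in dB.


233.99 dB


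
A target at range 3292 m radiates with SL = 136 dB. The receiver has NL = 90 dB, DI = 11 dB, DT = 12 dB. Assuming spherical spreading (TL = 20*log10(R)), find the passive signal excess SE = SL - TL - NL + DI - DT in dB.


-25.35 dB


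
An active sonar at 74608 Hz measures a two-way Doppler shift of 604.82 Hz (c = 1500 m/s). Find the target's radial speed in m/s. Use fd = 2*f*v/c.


From fd = 2*f*v/c, v = c*fd/(2*f) = 1500 * 604.82 / (2*74608) = 6.08

6.08 m/s


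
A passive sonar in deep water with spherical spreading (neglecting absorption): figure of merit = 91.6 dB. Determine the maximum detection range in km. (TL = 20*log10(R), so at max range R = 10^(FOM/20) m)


At max range FOM = TL, so 20*log10(R) = 91.6
R = 10^(91.6/20) = 38018.94 m = 38.02 km

38.02 km


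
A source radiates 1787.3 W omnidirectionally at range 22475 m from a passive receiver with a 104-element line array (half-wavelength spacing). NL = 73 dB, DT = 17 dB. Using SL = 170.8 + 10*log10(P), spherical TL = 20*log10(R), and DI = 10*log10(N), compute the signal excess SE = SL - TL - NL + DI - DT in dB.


46.46 dB


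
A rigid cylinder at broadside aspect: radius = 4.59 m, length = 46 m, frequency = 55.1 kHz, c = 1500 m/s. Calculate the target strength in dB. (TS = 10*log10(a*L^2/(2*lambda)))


lambda = 1500/55100 = 0.02722 m
TS = 10*log10(4.59*46^2/(2*0.02722)) = 52.51

52.51 dB


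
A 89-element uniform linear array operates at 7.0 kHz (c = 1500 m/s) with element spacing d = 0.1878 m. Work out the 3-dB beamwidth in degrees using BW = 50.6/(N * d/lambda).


Step 1: lambda = 1500/7000 = 0.21429 m
Step 2: d/lambda = 0.1878/0.21429 = 0.8764
Step 3: BW = 50.6/(N * d/lambda) = 50.6/(89 * 0.8764) = 0.65

0.65 deg


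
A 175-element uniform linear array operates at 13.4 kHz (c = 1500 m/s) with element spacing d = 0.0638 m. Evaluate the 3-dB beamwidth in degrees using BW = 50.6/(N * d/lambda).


Step 1: lambda = 1500/13400 = 0.11194 m
Step 2: d/lambda = 0.0638/0.11194 = 0.5699
Step 3: BW = 50.6/(N * d/lambda) = 50.6/(175 * 0.5699) = 0.51

0.51 deg


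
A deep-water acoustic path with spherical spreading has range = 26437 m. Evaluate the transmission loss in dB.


88.44 dB


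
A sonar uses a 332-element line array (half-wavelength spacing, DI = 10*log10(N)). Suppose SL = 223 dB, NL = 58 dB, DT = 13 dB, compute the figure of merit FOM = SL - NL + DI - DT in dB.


Step 1: DI = 10*log10(332) = 25.21 dB
Step 2: FOM = SL - NL + DI - DT = 223 - 58 + 25.21 - 13 = 177.21

177.21 dB


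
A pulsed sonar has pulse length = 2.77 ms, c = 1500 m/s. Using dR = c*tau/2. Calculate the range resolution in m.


dR = c*tau/2 = 1500 * 2.77e-3 / 2 = 2.0775

2.0775 m


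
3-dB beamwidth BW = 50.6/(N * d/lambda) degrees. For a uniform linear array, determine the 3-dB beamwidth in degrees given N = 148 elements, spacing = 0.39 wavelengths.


BW = 50.6 / (148 * 0.39) = 50.6 / 57.72 = 0.88

0.88 deg


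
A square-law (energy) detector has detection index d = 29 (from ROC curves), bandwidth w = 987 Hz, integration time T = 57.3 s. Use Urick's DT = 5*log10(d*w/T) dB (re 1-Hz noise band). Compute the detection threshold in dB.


DT = 5*log10(d*w/T) = 5*log10(29 * 987 / 57.3) = 5*log10(499.53) = 13.49

13.49 dB


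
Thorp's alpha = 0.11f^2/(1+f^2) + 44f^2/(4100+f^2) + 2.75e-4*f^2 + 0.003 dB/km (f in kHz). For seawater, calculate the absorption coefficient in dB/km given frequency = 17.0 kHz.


f^2 = 289.0
alpha = 0.11*289.0/(1+289.0) + 44*289.0/(4100+289.0) + 2.75e-4*289.0 + 0.003 = 3.089

3.089 dB/km


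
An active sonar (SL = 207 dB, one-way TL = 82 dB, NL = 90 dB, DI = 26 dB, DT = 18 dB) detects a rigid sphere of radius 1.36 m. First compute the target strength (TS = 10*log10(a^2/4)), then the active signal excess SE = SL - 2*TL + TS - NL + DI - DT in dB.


Step 1: TS = 10*log10(1.36^2/4) = -3.35 dB
Step 2: SE = SL - 2*TL + TS - NL + DI - DT = 207 - 2*82 + (-3.35) - 90 + 26 - 18 = -42.35

-42.35 dB


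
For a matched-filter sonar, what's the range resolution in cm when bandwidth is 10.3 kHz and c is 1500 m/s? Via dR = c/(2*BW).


7.28 cm


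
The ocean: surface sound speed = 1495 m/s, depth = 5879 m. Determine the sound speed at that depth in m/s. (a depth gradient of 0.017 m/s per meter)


c = 1495 + 0.017 * 5879 = 1594.943

1594.943 m/s


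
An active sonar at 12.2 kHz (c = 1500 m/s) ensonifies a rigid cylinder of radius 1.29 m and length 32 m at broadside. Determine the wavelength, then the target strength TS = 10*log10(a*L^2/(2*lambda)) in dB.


Step 1: lambda = c/f = 1500/12200 = 0.12295 m
Step 2: TS = 10*log10(a*L^2/(2*lambda)) = 10*log10(1.29*32^2/(2*0.12295)) = 37.3

37.3 dB


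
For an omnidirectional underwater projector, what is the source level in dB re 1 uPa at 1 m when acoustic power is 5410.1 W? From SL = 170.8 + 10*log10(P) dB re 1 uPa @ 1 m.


SL = 170.8 + 10*log10(5410.1) = 170.8 + 37.33 = 208.13

208.13 dB


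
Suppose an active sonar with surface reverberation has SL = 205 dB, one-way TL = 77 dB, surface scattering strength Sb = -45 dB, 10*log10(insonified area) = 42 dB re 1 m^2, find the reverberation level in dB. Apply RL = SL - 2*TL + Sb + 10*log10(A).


RL = SL - 2*TL + Sb + 10*log10(A) = 205 - 2*77 + (-45) + 42 = 48

48 dB


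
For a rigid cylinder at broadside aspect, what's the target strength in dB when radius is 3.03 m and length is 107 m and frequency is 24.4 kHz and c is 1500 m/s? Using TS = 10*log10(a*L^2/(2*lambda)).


54.5 dB


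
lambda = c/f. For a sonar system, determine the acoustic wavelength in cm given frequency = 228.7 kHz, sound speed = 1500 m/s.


lambda = c/f = 1500 / 228700 = 0.0066 m = 0.66 cm

0.66 cm


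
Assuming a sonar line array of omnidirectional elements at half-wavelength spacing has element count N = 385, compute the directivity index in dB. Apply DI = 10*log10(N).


25.85 dB


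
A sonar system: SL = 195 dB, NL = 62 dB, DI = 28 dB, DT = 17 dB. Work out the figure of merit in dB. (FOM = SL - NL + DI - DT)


144 dB


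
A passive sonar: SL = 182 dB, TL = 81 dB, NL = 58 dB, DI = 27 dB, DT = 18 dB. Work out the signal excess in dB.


52 dB


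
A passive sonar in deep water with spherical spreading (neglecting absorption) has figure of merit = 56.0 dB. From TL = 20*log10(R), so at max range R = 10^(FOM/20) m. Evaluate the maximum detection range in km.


At max range FOM = TL, so 20*log10(R) = 56.0
R = 10^(56.0/20) = 630.96 m = 0.63 km

0.63 km


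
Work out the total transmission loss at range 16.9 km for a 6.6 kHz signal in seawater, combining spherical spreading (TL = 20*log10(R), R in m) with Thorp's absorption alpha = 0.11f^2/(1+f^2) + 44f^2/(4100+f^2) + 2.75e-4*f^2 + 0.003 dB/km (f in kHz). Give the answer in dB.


Step 1 (Thorp): alpha = 0.11*43.56/(1+43.56) + 44*43.56/(4100+43.56) + 2.75e-4*43.56 + 0.003 = 0.5851 dB/km
Step 2: TL_spread = 20*log10(16900) = 84.56 dB
Step 3: TL_abs = alpha*R = 0.5851 * 16.9 = 9.89 dB
Step 4: TL_total = 84.56 + 9.89 = 94.45

94.45 dB


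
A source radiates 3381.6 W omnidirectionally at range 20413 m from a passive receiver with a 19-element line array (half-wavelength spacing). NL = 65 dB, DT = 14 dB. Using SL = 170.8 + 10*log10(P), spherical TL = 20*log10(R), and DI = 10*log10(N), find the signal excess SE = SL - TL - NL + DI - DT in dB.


Step 1: SL = 170.8 + 10*log10(3381.6) = 206.09 dB
Step 2: TL = 20*log10(20413) = 86.2 dB
Step 3: DI = 10*log10(19) = 12.79 dB
Step 4: SE = SL - TL - NL + DI - DT = 206.09 - 86.2 - 65 + 12.79 - 14 = 53.68

53.68 dB


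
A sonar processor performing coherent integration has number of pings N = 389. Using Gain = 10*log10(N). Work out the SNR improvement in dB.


25.9 dB


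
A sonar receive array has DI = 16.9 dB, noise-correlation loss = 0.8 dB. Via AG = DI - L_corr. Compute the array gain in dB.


AG = DI - L_corr = 16.9 - 0.8 = 16.1

16.1 dB


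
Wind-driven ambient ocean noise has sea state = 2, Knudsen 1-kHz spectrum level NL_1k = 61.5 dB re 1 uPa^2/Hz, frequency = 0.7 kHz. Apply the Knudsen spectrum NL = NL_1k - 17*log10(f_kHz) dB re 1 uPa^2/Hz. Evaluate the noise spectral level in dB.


64.13 dB


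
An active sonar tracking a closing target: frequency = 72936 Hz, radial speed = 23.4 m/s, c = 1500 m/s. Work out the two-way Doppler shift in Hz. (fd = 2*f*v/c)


2275.6 Hz


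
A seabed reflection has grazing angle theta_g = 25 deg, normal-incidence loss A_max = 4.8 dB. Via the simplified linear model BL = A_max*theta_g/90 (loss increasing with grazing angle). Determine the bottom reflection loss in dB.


1.33 dB


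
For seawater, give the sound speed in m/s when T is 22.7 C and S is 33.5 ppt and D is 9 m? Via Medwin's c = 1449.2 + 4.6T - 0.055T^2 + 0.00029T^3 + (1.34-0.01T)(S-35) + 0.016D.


1527.15 m/s


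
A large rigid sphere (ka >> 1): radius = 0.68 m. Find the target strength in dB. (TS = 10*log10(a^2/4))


TS = 10*log10(0.68^2 / 4) = 10*log10(0.1156) = -9.37

-9.37 dB


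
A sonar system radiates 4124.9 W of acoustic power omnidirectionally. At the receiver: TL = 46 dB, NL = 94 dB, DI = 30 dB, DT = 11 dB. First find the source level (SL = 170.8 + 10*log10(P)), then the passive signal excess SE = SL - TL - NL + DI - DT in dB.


Step 1: SL = 170.8 + 10*log10(4124.9) = 206.95 dB
Step 2: SE = SL - TL - NL + DI - DT = 206.95 - 46 - 94 + 30 - 11 = 85.95

85.95 dB


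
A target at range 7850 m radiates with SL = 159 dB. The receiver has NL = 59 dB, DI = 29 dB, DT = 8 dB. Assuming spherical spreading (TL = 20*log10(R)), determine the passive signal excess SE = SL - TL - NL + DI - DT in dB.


Step 1: TL = 20*log10(7850) = 77.9 dB
Step 2: SE = 159 - 77.9 - 59 + 29 - 8 = 43.1

43.1 dB


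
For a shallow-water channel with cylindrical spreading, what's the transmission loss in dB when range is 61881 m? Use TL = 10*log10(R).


TL = 10*log10(61881) = 47.92

47.92 dB


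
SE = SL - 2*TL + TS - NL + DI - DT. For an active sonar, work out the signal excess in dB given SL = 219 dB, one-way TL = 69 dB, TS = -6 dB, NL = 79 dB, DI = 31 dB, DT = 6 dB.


SE = SL - 2*TL + TS - NL + DI - DT = 219 - 2*69 + (-6) - 79 + 31 - 6 = 21

21 dB


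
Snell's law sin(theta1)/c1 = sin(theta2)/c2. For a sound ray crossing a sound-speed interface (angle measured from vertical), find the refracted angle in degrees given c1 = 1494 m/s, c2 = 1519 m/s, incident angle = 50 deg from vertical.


sin(theta2) = (c2/c1)*sin(theta1) = (1519/1494)*sin(50 deg) = 0.77886
theta2 = arcsin(0.77886) = 51.16

51.16 deg


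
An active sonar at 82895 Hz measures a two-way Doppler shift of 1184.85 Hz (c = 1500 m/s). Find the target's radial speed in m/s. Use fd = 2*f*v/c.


From fd = 2*f*v/c, v = c*fd/(2*f) = 1500 * 1184.85 / (2*82895) = 10.72

10.72 m/s


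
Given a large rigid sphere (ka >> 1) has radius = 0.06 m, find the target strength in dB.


-30.46 dB


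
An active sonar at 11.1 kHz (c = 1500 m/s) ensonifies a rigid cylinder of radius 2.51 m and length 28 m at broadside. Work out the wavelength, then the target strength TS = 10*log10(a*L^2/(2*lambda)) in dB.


Step 1: lambda = c/f = 1500/11100 = 0.13514 m
Step 2: TS = 10*log10(a*L^2/(2*lambda)) = 10*log10(2.51*28^2/(2*0.13514)) = 38.62

38.62 dB


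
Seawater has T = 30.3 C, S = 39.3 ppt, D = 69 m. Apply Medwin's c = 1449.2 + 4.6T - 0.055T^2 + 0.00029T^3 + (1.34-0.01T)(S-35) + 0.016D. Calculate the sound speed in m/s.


c = 1449.2 + 4.6*30.3 - 0.055*30.3^2 + 0.00029*30.3^3 + (1.34 - 0.01*30.3)*(39.3 - 35) + 0.016*69 = 1551.72

1551.72 m/s


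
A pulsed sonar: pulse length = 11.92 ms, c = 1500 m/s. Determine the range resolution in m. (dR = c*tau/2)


dR = c*tau/2 = 1500 * 11.92e-3 / 2 = 8.94

8.94 m


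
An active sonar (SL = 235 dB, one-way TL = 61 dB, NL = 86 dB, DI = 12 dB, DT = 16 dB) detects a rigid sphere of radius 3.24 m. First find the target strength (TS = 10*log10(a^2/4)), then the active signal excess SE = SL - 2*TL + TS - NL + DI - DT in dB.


Step 1: TS = 10*log10(3.24^2/4) = 4.19 dB
Step 2: SE = SL - 2*TL + TS - NL + DI - DT = 235 - 2*61 + (4.19) - 86 + 12 - 16 = 27.19

27.19 dB


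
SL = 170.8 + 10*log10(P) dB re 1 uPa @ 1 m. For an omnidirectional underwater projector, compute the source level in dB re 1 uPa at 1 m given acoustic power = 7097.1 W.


SL = 170.8 + 10*log10(7097.1) = 170.8 + 38.51 = 209.31

209.31 dB


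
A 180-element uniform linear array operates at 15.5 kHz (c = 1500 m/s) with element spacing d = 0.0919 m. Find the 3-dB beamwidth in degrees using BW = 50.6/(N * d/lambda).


Step 1: lambda = 1500/15500 = 0.09677 m
Step 2: d/lambda = 0.0919/0.09677 = 0.9497
Step 3: BW = 50.6/(N * d/lambda) = 50.6/(180 * 0.9497) = 0.3

0.3 deg


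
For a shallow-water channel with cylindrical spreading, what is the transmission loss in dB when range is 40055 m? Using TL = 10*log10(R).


TL = 10*log10(40055) = 46.03

46.03 dB


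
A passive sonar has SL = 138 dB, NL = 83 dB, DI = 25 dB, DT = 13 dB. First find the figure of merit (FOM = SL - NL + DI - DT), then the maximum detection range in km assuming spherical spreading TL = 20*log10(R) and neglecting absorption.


Step 1: FOM = SL - NL + DI - DT = 138 - 83 + 25 - 13 = 67 dB
Step 2: at max range FOM = TL = 20*log10(R), so R = 10^(67/20) = 2238.72 m = 2.24 km

2.24 km


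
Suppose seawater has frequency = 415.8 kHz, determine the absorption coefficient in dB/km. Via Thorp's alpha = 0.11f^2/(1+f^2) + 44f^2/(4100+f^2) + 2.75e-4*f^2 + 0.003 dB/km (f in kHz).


f^2 = 172889.64
alpha = 0.11*172889.64/(1+172889.64) + 44*172889.64/(4100+172889.64) + 2.75e-4*172889.64 + 0.003 = 90.638

90.638 dB/km


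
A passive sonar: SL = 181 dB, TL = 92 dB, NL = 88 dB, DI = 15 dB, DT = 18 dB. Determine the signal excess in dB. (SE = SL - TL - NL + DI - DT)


-2 dB


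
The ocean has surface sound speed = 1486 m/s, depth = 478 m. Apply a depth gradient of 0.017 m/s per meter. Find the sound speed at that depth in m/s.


c = 1486 + 0.017 * 478 = 1494.126

1494.126 m/s


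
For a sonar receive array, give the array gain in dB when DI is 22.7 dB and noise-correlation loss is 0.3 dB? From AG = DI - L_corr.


22.4 dB


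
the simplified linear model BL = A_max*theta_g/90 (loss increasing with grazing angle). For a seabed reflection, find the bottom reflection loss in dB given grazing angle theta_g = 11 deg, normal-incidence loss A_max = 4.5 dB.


0.55 dB


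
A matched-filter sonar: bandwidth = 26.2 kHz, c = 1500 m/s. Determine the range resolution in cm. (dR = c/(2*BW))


dR = c/(2*BW) = 1500 / (2 * 26.2e3) = 0.0286 m = 2.86 cm

2.86 cm


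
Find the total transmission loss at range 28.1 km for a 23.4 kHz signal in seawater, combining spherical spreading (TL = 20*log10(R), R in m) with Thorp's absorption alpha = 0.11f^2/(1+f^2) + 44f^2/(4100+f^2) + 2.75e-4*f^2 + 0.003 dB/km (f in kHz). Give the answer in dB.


Step 1 (Thorp): alpha = 0.11*547.56/(1+547.56) + 44*547.56/(4100+547.56) + 2.75e-4*547.56 + 0.003 = 5.4473 dB/km
Step 2: TL_spread = 20*log10(28100) = 88.97 dB
Step 3: TL_abs = alpha*R = 5.4473 * 28.1 = 153.07 dB
Step 4: TL_total = 88.97 + 153.07 = 242.04

242.04 dB


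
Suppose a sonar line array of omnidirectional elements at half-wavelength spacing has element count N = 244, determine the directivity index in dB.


DI = 10*log10(244) = 23.87

23.87 dB


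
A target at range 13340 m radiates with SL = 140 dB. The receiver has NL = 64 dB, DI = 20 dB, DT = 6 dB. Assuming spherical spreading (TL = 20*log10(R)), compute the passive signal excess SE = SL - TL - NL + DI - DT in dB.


Step 1: TL = 20*log10(13340) = 82.5 dB
Step 2: SE = 140 - 82.5 - 64 + 20 - 6 = 7.5

7.5 dB


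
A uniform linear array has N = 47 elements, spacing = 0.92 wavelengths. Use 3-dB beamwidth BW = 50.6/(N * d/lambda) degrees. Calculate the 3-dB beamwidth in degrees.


BW = 50.6 / (47 * 0.92) = 50.6 / 43.24 = 1.17

1.17 deg


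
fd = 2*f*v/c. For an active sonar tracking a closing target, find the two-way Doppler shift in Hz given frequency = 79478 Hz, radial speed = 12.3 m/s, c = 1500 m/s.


1303.44 Hz


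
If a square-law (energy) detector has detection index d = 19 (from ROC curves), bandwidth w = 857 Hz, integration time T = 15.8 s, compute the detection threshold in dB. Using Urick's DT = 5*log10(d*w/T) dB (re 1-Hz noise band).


DT = 5*log10(d*w/T) = 5*log10(19 * 857 / 15.8) = 5*log10(1030.57) = 15.07

15.07 dB


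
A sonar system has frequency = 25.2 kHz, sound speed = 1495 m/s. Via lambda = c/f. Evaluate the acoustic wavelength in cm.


5.93 cm


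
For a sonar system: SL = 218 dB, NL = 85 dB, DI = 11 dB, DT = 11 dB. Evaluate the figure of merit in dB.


FOM = SL - NL + DI - DT = 218 - 85 + 11 - 11 = 133

133 dB


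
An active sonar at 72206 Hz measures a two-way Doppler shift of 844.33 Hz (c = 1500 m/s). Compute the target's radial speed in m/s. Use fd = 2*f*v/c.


From fd = 2*f*v/c, v = c*fd/(2*f) = 1500 * 844.33 / (2*72206) = 8.77

8.77 m/s


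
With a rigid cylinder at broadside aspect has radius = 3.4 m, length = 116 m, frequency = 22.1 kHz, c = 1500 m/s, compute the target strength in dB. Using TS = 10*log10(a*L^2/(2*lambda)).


lambda = 1500/22100 = 0.06787 m
TS = 10*log10(3.4*116^2/(2*0.06787)) = 55.28

55.28 dB


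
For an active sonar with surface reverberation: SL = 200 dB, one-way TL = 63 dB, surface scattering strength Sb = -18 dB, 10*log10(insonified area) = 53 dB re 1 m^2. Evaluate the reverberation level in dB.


RL = SL - 2*TL + Sb + 10*log10(A) = 200 - 2*63 + (-18) + 53 = 109

109 dB


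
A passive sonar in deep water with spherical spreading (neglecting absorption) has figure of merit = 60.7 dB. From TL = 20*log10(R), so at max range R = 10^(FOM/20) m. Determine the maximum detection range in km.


1.08 km


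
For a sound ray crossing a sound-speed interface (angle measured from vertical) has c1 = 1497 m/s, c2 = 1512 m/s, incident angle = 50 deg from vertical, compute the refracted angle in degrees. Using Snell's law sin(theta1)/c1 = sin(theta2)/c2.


50.69 deg


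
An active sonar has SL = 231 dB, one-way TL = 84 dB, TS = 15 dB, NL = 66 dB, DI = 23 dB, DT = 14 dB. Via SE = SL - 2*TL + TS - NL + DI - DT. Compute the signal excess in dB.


SE = SL - 2*TL + TS - NL + DI - DT = 231 - 2*84 + (15) - 66 + 23 - 14 = 21

21 dB


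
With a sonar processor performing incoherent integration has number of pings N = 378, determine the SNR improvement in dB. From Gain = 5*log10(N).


Gain = 5*log10(378) = 12.89

12.89 dB


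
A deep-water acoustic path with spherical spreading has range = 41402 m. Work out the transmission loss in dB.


92.34 dB


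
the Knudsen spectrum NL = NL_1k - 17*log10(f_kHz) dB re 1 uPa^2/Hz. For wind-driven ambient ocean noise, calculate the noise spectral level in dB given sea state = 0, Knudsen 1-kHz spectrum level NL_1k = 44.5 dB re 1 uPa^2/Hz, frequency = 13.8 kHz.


NL = NL_1k - 17*log10(f_kHz) = 44.5 - 17*log10(13.8) = 44.5 - (19.38) = 25.12

25.12 dB


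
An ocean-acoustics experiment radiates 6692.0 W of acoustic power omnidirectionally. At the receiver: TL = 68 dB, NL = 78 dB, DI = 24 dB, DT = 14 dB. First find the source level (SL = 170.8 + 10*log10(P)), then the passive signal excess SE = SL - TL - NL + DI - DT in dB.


Step 1: SL = 170.8 + 10*log10(6692.0) = 209.06 dB
Step 2: SE = SL - TL - NL + DI - DT = 209.06 - 68 - 78 + 24 - 14 = 73.06

73.06 dB


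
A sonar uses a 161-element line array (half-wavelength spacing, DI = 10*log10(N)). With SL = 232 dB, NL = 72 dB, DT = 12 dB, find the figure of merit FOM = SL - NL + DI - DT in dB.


170.07 dB


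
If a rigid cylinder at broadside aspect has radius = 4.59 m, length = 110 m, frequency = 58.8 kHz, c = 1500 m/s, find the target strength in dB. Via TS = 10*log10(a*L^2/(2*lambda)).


lambda = 1500/58800 = 0.02551 m
TS = 10*log10(4.59*110^2/(2*0.02551)) = 60.37

60.37 dB


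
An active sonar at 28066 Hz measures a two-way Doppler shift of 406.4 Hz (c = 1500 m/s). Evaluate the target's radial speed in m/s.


From fd = 2*f*v/c, v = c*fd/(2*f) = 1500 * 406.4 / (2*28066) = 10.86

10.86 m/s


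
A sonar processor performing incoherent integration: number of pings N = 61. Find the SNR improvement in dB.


8.93 dB


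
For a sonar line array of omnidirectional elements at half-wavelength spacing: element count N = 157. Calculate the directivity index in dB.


DI = 10*log10(157) = 21.96

21.96 dB


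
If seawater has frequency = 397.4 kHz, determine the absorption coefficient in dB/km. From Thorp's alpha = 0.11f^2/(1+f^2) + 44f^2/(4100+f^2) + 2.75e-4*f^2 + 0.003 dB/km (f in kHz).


f^2 = 157926.76
alpha = 0.11*157926.76/(1+157926.76) + 44*157926.76/(4100+157926.76) + 2.75e-4*157926.76 + 0.003 = 86.429

86.429 dB/km


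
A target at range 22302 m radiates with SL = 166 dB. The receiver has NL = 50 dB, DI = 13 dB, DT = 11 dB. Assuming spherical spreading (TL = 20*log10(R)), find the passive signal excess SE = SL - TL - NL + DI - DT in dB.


Step 1: TL = 20*log10(22302) = 86.97 dB
Step 2: SE = 166 - 86.97 - 50 + 13 - 11 = 31.03

31.03 dB


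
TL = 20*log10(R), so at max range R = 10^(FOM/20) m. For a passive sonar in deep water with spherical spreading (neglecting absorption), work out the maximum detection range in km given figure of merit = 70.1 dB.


At max range FOM = TL, so 20*log10(R) = 70.1
R = 10^(70.1/20) = 3198.9 m = 3.2 km

3.2 km


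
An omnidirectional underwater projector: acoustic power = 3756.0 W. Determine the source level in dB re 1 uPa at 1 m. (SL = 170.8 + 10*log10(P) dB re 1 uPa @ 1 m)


SL = 170.8 + 10*log10(3756.0) = 170.8 + 35.75 = 206.55

206.55 dB


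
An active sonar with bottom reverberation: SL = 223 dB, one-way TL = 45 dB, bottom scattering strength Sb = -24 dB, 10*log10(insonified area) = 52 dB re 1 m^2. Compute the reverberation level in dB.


161 dB


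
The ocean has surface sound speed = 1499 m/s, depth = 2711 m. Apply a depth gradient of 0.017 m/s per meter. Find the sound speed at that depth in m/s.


c = 1499 + 0.017 * 2711 = 1545.087

1545.087 m/s


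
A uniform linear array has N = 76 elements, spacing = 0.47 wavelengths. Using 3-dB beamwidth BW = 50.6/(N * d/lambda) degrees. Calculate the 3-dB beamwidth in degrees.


1.42 deg


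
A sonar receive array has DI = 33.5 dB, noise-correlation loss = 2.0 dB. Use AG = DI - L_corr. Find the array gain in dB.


AG = DI - L_corr = 33.5 - 2.0 = 31.5

31.5 dB


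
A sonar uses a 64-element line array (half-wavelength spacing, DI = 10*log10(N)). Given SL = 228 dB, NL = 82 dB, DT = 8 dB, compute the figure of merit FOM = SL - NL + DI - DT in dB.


Step 1: DI = 10*log10(64) = 18.06 dB
Step 2: FOM = SL - NL + DI - DT = 228 - 82 + 18.06 - 8 = 156.06

156.06 dB


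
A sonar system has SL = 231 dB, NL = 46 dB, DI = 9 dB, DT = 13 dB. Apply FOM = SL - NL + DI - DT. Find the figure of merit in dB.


181 dB


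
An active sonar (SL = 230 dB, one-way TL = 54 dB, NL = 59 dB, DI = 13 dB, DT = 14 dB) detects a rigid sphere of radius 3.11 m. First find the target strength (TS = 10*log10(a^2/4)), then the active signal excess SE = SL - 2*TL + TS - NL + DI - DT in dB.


Step 1: TS = 10*log10(3.11^2/4) = 3.83 dB
Step 2: SE = SL - 2*TL + TS - NL + DI - DT = 230 - 2*54 + (3.83) - 59 + 13 - 14 = 65.83

65.83 dB


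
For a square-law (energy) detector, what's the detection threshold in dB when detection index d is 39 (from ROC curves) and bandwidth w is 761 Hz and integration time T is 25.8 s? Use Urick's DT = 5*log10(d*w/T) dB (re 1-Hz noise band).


DT = 5*log10(d*w/T) = 5*log10(39 * 761 / 25.8) = 5*log10(1150.35) = 15.3

15.3 dB


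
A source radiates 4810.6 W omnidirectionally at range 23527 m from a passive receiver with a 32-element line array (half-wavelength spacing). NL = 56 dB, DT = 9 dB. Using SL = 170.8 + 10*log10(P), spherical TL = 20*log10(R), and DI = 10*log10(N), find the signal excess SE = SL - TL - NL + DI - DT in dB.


Step 1: SL = 170.8 + 10*log10(4810.6) = 207.62 dB
Step 2: TL = 20*log10(23527) = 87.43 dB
Step 3: DI = 10*log10(32) = 15.05 dB
Step 4: SE = SL - TL - NL + DI - DT = 207.62 - 87.43 - 56 + 15.05 - 9 = 70.24

70.24 dB


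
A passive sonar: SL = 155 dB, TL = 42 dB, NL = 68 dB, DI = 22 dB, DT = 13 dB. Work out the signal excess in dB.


SE = SL - TL - NL + DI - DT = 155 - 42 - 68 + 22 - 13 = 54

54 dB


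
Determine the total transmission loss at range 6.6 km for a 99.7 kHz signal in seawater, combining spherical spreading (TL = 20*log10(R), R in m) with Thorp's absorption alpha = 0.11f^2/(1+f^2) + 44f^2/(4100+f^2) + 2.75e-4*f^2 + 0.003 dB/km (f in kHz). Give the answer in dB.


300.77 dB


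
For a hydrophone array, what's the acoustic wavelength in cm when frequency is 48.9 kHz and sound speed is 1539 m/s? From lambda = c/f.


lambda = c/f = 1539 / 48900 = 0.0315 m = 3.15 cm

3.15 cm


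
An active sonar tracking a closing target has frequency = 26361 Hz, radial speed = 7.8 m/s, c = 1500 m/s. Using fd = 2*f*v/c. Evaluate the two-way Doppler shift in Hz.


274.15 Hz


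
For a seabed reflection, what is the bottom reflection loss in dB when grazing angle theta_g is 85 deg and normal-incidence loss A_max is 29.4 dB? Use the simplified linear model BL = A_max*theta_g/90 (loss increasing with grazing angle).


BL = A_max * theta_g / 90 = 29.4 * 85 / 90 = 27.77

27.77 dB


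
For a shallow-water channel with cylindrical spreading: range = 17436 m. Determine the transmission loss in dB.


42.41 dB


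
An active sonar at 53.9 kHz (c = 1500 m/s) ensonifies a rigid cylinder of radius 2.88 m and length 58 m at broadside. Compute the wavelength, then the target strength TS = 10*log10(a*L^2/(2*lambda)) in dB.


Step 1: lambda = c/f = 1500/53900 = 0.02783 m
Step 2: TS = 10*log10(a*L^2/(2*lambda)) = 10*log10(2.88*58^2/(2*0.02783)) = 52.41

52.41 dB


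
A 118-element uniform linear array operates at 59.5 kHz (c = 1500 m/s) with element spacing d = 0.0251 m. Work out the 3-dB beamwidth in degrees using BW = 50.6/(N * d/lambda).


Step 1: lambda = 1500/59500 = 0.02521 m
Step 2: d/lambda = 0.0251/0.02521 = 0.9956
Step 3: BW = 50.6/(N * d/lambda) = 50.6/(118 * 0.9956) = 0.43

0.43 deg


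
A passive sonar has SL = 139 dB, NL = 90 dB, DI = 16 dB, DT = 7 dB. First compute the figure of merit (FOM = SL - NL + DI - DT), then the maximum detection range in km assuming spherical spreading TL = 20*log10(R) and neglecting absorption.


Step 1: FOM = SL - NL + DI - DT = 139 - 90 + 16 - 7 = 58 dB
Step 2: at max range FOM = TL = 20*log10(R), so R = 10^(58/20) = 794.33 m = 0.79 km

0.79 km


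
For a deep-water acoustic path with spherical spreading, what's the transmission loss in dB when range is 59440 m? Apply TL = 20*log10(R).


TL = 20*log10(59440) = 95.48

95.48 dB


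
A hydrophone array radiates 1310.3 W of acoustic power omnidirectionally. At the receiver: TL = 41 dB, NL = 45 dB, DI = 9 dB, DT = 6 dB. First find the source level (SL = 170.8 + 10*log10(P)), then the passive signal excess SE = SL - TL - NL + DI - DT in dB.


Step 1: SL = 170.8 + 10*log10(1310.3) = 201.97 dB
Step 2: SE = SL - TL - NL + DI - DT = 201.97 - 41 - 45 + 9 - 6 = 118.97

118.97 dB


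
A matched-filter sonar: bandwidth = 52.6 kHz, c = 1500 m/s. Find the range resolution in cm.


dR = c/(2*BW) = 1500 / (2 * 52.6e3) = 0.0143 m = 1.43 cm

1.43 cm


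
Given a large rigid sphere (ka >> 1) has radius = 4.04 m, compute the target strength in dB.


TS = 10*log10(4.04^2 / 4) = 10*log10(4.0804) = 6.11

6.11 dB


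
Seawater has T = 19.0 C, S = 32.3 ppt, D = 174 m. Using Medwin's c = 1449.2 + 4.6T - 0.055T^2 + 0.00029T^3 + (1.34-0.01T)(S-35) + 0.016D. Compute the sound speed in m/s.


1518.41 m/s


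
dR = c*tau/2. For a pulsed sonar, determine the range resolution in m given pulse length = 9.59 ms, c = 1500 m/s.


dR = c*tau/2 = 1500 * 9.59e-3 / 2 = 7.1925

7.1925 m


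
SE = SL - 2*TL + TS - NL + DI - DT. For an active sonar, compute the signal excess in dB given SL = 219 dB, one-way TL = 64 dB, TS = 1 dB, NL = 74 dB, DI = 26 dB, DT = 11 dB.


33 dB


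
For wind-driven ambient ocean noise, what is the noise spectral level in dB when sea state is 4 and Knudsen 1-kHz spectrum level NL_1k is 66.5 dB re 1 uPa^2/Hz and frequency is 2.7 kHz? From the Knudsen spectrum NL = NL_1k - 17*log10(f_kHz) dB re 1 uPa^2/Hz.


59.17 dB


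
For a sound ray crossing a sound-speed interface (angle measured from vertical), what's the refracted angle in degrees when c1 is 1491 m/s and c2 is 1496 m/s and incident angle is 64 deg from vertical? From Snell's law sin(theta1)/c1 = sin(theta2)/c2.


sin(theta2) = (c2/c1)*sin(theta1) = (1496/1491)*sin(64 deg) = 0.90181
theta2 = arcsin(0.90181) = 64.4

64.4 deg


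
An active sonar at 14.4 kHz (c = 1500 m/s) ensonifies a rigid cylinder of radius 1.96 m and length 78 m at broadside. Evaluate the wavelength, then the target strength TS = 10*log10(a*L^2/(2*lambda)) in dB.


Step 1: lambda = c/f = 1500/14400 = 0.10417 m
Step 2: TS = 10*log10(a*L^2/(2*lambda)) = 10*log10(1.96*78^2/(2*0.10417)) = 47.58

47.58 dB


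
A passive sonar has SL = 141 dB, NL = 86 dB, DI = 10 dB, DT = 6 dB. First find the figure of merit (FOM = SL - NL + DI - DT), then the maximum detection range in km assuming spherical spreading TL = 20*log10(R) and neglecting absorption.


Step 1: FOM = SL - NL + DI - DT = 141 - 86 + 10 - 6 = 59 dB
Step 2: at max range FOM = TL = 20*log10(R), so R = 10^(59/20) = 891.25 m = 0.89 km

0.89 km


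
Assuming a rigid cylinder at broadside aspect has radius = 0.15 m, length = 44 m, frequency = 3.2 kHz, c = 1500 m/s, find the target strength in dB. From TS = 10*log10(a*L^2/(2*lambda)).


24.91 dB


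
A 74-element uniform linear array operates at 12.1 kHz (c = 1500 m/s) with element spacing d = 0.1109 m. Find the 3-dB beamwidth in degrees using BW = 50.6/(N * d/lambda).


Step 1: lambda = 1500/12100 = 0.12397 m
Step 2: d/lambda = 0.1109/0.12397 = 0.8946
Step 3: BW = 50.6/(N * d/lambda) = 50.6/(74 * 0.8946) = 0.76

0.76 deg


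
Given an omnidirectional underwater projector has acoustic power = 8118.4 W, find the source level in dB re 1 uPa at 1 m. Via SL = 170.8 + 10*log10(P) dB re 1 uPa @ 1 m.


SL = 170.8 + 10*log10(8118.4) = 170.8 + 39.09 = 209.89

209.89 dB
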